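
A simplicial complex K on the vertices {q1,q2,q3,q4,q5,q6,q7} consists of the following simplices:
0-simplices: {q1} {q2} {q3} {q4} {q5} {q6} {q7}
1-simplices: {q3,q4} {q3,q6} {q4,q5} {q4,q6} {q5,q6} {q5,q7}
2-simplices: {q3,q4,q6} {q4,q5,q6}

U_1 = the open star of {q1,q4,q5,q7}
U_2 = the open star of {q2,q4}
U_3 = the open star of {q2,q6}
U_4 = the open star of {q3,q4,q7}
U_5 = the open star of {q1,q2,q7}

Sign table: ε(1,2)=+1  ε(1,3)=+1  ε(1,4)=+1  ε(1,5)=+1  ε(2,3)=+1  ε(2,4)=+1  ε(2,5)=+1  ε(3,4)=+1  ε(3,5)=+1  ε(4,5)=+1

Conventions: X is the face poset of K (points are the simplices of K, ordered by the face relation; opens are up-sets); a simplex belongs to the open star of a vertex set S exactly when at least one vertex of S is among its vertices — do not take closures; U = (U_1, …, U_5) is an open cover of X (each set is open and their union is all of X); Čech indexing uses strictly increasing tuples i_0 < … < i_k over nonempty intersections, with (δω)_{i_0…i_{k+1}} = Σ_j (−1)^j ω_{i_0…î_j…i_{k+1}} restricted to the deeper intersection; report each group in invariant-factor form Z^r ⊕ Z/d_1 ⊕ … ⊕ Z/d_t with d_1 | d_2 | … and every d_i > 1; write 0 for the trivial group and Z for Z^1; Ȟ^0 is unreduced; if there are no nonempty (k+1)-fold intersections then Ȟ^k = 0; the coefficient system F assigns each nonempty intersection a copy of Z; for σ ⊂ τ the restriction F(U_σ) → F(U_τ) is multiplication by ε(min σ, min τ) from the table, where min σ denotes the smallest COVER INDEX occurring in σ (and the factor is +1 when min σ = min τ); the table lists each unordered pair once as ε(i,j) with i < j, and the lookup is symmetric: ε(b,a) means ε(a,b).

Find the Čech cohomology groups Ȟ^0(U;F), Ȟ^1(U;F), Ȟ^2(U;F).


Ȟ^0 ≅ Z, Ȟ^1 ≅ Z and Ȟ^2 ≅ 0

nerve of the cover:
  U1={{q1},{q4},{q5},{q7},{q3,q4},{q4,q5},{q4,q6},{q5,q6},{q5,q7},{q3,q4,q6},{q4,q5,q6}} U2={{q2},{q4},{q3,q4},{q4,q5},{q4,q6},{q3,q4,q6},{q4,q5,q6}} U3={{q2},{q6},{q3,q6},{q4,q6},{q5,q6},{q3,q4,q6},{q4,q5,q6}} U4={{q3},{q4},{q7},{q3,q4},{q3,q6},{q4,q5},{q4,q6},{q5,q7},{q3,q4,q6},{q4,q5,q6}} U5={{q1},{q2},{q7},{q5,q7}}
  U12={{q4},{q3,q4},{q4,q5},{q4,q6},{q3,q4,q6},{q4,q5,q6}} U13={{q4,q6},{q5,q6},{q3,q4,q6},{q4,q5,q6}} U14={{q4},{q7},{q3,q4},{q4,q5},{q4,q6},{q5,q7},{q3,q4,q6},{q4,q5,q6}} U15={{q1},{q7},{q5,q7}} U23={{q2},{q4,q6},{q3,q4,q6},{q4,q5,q6}} U24={{q4},{q3,q4},{q4,q5},{q4,q6},{q3,q4,q6},{q4,q5,q6}} U25={{q2}} U34={{q3,q6},{q4,q6},{q3,q4,q6},{q4,q5,q6}} U35={{q2}} U45={{q7},{q5,q7}}
  U123={{q4,q6},{q3,q4,q6},{q4,q5,q6}} U124={{q4},{q3,q4},{q4,q5},{q4,q6},{q3,q4,q6},{q4,q5,q6}} U134={{q4,q6},{q3,q4,q6},{q4,q5,q6}} U145={{q7},{q5,q7}} U234={{q4,q6},{q3,q4,q6},{q4,q5,q6}} U235={{q2}}
  U1234={{q4,q6},{q3,q4,q6},{q4,q5,q6}}
C dims 5,10,6,1; δ0: rk 4, SNF 1^4; δ1: rk 5, SNF 1^5; δ2: rk 1, SNF 1^1
Ȟ^0 = (5 − 4) − 0 = 1, so Ȟ^0 ≅ Z
Ȟ^1 = (10 − 5) − 4 = 1, so Ȟ^1 ≅ Z
Ȟ^2 = (6 − 1) − 5 = 0, so Ȟ^2 ≅ 0


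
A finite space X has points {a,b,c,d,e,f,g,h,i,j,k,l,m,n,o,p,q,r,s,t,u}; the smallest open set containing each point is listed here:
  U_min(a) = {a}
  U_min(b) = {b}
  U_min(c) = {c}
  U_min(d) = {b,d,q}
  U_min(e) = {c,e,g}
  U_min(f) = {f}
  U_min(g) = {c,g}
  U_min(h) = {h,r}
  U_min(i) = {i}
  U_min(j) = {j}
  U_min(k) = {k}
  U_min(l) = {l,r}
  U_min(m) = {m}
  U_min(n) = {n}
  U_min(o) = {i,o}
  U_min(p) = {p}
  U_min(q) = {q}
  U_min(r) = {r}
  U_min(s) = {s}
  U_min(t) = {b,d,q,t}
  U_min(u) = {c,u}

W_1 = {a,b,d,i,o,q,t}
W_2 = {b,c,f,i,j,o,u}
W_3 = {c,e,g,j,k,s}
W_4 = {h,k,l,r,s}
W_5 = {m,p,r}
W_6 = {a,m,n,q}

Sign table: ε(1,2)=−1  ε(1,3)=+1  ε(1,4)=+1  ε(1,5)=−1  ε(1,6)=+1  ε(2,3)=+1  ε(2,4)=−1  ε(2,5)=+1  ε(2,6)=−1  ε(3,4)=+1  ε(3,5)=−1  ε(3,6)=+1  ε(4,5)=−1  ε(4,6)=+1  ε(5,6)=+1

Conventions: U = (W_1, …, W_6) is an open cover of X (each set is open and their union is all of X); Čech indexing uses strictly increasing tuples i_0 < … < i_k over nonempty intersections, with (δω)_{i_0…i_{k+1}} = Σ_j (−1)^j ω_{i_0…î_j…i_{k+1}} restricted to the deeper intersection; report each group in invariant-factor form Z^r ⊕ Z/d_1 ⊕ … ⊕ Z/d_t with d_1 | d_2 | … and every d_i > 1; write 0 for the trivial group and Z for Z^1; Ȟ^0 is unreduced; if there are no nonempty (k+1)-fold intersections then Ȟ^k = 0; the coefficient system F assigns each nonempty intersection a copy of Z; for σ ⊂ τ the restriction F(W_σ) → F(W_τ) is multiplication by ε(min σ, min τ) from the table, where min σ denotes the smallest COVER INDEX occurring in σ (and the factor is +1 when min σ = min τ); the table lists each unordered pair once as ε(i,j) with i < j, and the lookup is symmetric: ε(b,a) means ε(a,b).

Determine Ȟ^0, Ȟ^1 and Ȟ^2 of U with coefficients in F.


Ȟ^0(U;F) ≅ Z,  Ȟ^1(U;F) ≅ Z,  Ȟ^2(U;F) ≅ 0

cover nerve:
  W12={b,i,o} W16={a,q} W23={c,j} W34={k,s} W45={r} W56={m}
C dims 6,6; δ0: rk 5, SNF 1^5
Ȟ^0: (6−5)−0=1 ⇒ Z
Ȟ^1: (6−0)−5=1 ⇒ Z
Ȟ^2: (0−0)−0=0 ⇒ 0


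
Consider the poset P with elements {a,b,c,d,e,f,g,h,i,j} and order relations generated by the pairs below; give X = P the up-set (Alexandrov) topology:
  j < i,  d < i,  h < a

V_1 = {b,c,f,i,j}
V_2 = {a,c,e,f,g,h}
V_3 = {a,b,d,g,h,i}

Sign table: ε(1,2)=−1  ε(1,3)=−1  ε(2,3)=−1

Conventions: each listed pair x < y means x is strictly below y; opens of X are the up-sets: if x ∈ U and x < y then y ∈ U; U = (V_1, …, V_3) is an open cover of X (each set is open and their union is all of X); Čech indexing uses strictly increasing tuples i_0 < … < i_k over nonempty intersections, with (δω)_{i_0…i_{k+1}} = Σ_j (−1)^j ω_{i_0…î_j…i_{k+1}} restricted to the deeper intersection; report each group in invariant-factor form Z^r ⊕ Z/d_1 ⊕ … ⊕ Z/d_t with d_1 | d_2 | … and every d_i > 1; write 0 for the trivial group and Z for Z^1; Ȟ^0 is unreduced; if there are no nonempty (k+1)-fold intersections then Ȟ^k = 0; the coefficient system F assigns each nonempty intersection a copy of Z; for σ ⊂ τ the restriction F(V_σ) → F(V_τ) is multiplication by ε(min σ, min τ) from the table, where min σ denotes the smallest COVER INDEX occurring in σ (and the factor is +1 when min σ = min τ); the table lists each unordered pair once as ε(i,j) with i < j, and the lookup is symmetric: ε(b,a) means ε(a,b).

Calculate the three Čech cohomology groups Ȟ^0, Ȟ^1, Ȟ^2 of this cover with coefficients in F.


intersection data:
  V12={c,f} V13={b,i} V23={a,g,h}
C dims 3,3; δ0: rk 3, SNF 1^2·2
Ȟ^0 = (3 − 3) − 0 = 0, so Ȟ^0 ≅ 0
Ȟ^1 = (3 − 0) − 3 = 0 plus torsion [2], so Ȟ^1 ≅ Z/2
Ȟ^2 = (0 − 0) − 0 = 0, so Ȟ^2 ≅ 0

Ȟ^0 = 0; Ȟ^1 = Z/2; Ȟ^2 = 0


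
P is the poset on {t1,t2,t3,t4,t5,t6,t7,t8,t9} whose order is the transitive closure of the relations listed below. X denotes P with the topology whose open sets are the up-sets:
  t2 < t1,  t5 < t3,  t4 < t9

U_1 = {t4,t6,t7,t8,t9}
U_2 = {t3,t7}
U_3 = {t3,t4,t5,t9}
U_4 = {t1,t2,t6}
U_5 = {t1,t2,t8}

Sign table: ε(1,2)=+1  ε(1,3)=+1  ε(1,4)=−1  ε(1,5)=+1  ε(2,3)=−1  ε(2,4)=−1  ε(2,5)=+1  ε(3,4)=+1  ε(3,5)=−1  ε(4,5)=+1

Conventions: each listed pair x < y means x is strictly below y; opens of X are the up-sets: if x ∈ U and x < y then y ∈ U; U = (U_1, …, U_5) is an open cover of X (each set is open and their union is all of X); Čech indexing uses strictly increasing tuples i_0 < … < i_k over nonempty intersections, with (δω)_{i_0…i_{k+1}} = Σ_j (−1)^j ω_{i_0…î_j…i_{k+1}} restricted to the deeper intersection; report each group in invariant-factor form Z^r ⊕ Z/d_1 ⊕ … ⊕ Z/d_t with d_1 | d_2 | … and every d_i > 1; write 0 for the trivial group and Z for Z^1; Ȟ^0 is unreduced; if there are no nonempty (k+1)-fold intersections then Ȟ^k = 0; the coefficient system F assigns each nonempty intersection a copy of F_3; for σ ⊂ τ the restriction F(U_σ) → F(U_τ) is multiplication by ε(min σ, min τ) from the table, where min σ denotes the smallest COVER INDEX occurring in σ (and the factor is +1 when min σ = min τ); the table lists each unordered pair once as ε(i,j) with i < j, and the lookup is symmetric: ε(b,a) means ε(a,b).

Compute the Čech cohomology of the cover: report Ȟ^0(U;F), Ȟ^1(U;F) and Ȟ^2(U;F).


Ȟ^0 ≅ 0,  Ȟ^1 ≅ Z/3,  Ȟ^2 ≅ 0

nonempty overlaps:
  U12={t7} U13={t4,t9} U14={t6} U15={t8} U23={t3} U45={t1,t2}
C dims 5,6; δ0: rk_F3 5
degree 0: 5−5−0 = 0 → Ȟ^0 ≅ 0
degree 1: 6−0−5 = 1 → Ȟ^1 ≅ Z/3
degree 2: 0−0−0 = 0 → Ȟ^2 ≅ 0


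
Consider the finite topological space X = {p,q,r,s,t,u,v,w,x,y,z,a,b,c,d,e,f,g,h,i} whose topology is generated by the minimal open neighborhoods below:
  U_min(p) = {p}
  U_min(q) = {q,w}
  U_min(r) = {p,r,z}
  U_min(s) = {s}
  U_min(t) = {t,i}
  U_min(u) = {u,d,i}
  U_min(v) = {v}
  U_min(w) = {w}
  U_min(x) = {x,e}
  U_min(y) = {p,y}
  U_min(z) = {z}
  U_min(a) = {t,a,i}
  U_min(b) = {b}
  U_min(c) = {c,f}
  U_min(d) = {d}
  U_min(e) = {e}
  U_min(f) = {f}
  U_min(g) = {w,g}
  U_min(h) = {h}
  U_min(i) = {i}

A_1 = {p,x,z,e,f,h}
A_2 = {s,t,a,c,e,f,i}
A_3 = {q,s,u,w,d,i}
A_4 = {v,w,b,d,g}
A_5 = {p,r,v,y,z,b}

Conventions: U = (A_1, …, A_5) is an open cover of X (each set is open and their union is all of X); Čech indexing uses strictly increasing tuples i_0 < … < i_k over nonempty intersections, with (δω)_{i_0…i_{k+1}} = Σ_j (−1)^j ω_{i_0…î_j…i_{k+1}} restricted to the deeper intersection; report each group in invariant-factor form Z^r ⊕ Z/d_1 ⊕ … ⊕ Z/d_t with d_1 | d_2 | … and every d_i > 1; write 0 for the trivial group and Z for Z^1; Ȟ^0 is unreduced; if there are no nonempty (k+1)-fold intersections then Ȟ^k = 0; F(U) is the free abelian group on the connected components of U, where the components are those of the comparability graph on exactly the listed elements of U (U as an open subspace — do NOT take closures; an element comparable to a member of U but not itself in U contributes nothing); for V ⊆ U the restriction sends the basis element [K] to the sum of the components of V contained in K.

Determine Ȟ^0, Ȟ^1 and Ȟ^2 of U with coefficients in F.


Ȟ^0(U;F) ≅ Z^9, Ȟ^1(U;F) ≅ 0, Ȟ^2(U;F) ≅ 0

cover nerve:
  A12={e,f} A15={p,z} A23={s,i} A34={w,d} A45={v,b}
components per intersection:
  A1: {p} {x,e} {z} {f} {h}
  A2: {s} {t,a,i} {c,f} {e}
  A3: {q,w} {s} {u,d,i}
  A4: {v} {w,g} {b} {d}
  A5: {p,r,y,z} {v} {b}
  A12: {e} {f}
  A15: {p} {z}
  A23: {s} {i}
  A34: {w} {d}
  A45: {v} {b}
C dims 19,10; δ0: rk 10, SNF 1^10
Ȟ^0: (19−10)−0=9 ⇒ Z^9
Ȟ^1: (10−0)−10=0 ⇒ 0
Ȟ^2: (0−0)−0=0 ⇒ 0


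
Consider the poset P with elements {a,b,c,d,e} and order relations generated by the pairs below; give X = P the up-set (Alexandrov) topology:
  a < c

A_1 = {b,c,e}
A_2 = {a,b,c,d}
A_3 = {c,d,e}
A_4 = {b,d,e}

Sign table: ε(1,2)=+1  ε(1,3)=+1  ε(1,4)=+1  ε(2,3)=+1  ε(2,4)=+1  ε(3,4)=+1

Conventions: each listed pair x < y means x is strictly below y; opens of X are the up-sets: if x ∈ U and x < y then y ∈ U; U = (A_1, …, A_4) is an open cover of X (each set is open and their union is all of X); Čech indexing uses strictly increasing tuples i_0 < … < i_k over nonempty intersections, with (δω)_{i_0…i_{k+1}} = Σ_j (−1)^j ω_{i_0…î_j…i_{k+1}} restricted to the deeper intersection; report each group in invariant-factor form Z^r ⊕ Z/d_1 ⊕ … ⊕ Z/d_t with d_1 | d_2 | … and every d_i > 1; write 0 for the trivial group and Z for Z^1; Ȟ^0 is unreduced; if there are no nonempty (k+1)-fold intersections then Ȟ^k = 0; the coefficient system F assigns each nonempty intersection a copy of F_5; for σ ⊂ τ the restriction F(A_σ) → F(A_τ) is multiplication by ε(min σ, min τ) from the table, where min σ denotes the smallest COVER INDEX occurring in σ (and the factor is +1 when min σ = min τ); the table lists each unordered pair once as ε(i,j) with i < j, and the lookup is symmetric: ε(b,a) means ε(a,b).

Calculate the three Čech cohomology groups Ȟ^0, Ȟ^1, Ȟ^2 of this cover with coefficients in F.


Ȟ^0 ≅ Z/5, Ȟ^1 ≅ 0, Ȟ^2 ≅ Z/5

nonempty overlaps:
  A12={b,c} A13={c,e} A14={b,e} A23={c,d} A24={b,d} A34={d,e}
  A123={c} A124={b} A134={e} A234={d}
C dims 4,6,4; δ0: rk_F5 3; δ1: rk_F5 3
degree 0: 4−3−0 = 1 → Ȟ^0 ≅ Z/5
degree 1: 6−3−3 = 0 → Ȟ^1 ≅ 0
degree 2: 4−0−3 = 1 → Ȟ^2 ≅ Z/5


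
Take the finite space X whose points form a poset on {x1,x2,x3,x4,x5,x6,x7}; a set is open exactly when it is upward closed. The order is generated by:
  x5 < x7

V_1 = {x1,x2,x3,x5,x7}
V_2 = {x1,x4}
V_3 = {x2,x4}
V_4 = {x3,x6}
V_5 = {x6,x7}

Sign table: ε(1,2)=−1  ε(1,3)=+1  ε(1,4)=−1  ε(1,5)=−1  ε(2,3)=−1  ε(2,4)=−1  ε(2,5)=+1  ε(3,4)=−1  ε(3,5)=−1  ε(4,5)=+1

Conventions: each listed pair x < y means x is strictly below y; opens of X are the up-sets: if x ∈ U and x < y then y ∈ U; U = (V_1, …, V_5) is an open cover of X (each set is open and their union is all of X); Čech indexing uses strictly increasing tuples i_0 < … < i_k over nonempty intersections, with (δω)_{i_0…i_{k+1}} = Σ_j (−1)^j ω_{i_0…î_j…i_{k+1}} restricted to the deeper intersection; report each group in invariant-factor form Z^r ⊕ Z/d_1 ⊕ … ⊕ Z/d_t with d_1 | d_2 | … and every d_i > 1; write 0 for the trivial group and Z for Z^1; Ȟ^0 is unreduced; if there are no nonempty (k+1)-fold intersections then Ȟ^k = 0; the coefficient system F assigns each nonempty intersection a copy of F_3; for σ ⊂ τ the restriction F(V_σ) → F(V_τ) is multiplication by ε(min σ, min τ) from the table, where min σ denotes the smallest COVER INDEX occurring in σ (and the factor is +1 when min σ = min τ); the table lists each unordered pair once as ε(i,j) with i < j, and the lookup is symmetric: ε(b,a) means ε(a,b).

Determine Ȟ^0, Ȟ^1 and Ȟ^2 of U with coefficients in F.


nerve simplices:
  V12={x1} V13={x2} V14={x3} V15={x7} V23={x4} V45={x6}
C dims 5,6; δ0: rk_F3 4
degree 0: 5−4−0 = 1 → Ȟ^0 ≅ Z/3
degree 1: 6−0−4 = 2 → Ȟ^1 ≅ Z/3 ⊕ Z/3
degree 2: 0−0−0 = 0 → Ȟ^2 ≅ 0

Ȟ^0 = Z/3, Ȟ^1 = Z/3 ⊕ Z/3, Ȟ^2 = 0


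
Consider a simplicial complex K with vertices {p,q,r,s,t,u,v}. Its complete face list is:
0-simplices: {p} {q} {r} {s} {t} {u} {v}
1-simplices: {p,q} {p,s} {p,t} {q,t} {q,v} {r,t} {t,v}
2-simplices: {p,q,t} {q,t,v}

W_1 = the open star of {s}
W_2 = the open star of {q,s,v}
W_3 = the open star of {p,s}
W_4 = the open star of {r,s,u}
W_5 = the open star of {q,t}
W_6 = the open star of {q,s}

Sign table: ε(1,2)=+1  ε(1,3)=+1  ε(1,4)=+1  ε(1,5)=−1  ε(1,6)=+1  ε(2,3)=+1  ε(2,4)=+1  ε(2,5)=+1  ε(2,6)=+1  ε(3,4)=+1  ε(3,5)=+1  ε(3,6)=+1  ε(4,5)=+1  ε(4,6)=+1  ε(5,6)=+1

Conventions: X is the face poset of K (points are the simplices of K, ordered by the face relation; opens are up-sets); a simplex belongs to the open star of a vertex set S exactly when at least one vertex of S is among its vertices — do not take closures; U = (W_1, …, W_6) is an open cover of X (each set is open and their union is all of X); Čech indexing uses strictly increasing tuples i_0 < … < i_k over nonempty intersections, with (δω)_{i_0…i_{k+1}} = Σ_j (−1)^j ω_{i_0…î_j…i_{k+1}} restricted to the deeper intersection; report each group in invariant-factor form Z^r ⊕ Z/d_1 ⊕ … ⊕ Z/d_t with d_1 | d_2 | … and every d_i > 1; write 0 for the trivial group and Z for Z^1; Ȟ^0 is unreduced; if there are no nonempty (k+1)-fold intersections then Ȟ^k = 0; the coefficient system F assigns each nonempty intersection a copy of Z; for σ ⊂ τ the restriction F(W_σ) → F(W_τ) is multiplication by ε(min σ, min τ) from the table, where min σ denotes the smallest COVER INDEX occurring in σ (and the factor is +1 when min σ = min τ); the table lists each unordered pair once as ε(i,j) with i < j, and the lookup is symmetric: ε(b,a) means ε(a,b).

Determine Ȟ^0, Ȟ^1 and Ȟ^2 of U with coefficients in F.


Ȟ^0 = Z, Ȟ^1 = Z and Ȟ^2 = 0

cover nerve:
  W1={{s},{p,s}} W2={{q},{s},{v},{p,q},{p,s},{q,t},{q,v},{t,v},{p,q,t},{q,t,v}} W3={{p},{s},{p,q},{p,s},{p,t},{p,q,t}} W4={{r},{s},{u},{p,s},{r,t}} W5={{q},{t},{p,q},{p,t},{q,t},{q,v},{r,t},{t,v},{p,q,t},{q,t,v}} W6={{q},{s},{p,q},{p,s},{q,t},{q,v},{p,q,t},{q,t,v}}
  W12={{s},{p,s}} W13={{s},{p,s}} W14={{s},{p,s}} W16={{s},{p,s}} W23={{s},{p,q},{p,s},{p,q,t}} W24={{s},{p,s}} W25={{q},{p,q},{q,t},{q,v},{t,v},{p,q,t},{q,t,v}} W26={{q},{s},{p,q},{p,s},{q,t},{q,v},{p,q,t},{q,t,v}} W34={{s},{p,s}} W35={{p,q},{p,t},{p,q,t}} W36={{s},{p,q},{p,s},{p,q,t}} W45={{r,t}} W46={{s},{p,s}} W56={{q},{p,q},{q,t},{q,v},{p,q,t},{q,t,v}}
  W123={{s},{p,s}} W124={{s},{p,s}} W126={{s},{p,s}} W134={{s},{p,s}} W136={{s},{p,s}} W146={{s},{p,s}} W234={{s},{p,s}} W235={{p,q},{p,q,t}} W236={{s},{p,q},{p,s},{p,q,t}} W246={{s},{p,s}} W256={{q},{p,q},{q,t},{q,v},{p,q,t},{q,t,v}} W346={{s},{p,s}} W356={{p,q},{p,q,t}}
  W1234={{s},{p,s}} W1236={{s},{p,s}} W1246={{s},{p,s}} W1346={{s},{p,s}} W2346={{s},{p,s}} W2356={{p,q},{p,q,t}}
  W12346={{s},{p,s}}
C dims 6,14,13,6; δ0: rk 5, SNF 1^5; δ1: rk 8, SNF 1^8; δ2: rk 5, SNF 1^5
Ȟ^0: (6−5)−0=1 ⇒ Z
Ȟ^1: (14−8)−5=1 ⇒ Z
Ȟ^2: (13−5)−8=0 ⇒ 0


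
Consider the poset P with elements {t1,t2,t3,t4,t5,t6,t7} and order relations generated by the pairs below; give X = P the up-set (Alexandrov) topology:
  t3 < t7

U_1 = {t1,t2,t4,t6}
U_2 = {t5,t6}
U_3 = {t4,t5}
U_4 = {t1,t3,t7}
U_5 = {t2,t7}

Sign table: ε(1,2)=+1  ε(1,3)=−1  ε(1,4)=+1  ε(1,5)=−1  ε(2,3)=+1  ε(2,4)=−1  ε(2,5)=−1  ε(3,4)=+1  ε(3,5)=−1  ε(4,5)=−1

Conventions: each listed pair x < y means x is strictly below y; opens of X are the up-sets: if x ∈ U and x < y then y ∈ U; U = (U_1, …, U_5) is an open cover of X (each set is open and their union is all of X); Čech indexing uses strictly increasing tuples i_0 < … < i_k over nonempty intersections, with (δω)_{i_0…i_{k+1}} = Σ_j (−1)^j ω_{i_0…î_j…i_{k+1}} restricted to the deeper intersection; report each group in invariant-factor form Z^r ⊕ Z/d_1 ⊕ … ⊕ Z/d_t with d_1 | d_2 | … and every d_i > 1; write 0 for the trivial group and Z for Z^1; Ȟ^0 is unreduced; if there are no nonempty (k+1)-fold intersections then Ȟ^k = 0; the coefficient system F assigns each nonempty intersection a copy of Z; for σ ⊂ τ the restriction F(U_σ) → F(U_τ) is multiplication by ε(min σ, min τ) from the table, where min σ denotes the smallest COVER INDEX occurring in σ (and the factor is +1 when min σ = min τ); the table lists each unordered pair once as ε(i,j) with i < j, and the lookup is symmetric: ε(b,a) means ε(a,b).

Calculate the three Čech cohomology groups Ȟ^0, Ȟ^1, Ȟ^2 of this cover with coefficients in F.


intersection data:
  U12={t6} U13={t4} U14={t1} U15={t2} U23={t5} U45={t7}
C dims 5,6; δ0: rk 5, SNF 1^4·2
Ȟ^0 = (5 − 5) − 0 = 0, so Ȟ^0 ≅ 0
Ȟ^1 = (6 − 0) − 5 = 1 plus torsion [2], so Ȟ^1 ≅ Z ⊕ Z/2
Ȟ^2 = (0 − 0) − 0 = 0, so Ȟ^2 ≅ 0

Ȟ^0 ≅ 0,  Ȟ^1 ≅ Z ⊕ Z/2,  Ȟ^2 ≅ 0


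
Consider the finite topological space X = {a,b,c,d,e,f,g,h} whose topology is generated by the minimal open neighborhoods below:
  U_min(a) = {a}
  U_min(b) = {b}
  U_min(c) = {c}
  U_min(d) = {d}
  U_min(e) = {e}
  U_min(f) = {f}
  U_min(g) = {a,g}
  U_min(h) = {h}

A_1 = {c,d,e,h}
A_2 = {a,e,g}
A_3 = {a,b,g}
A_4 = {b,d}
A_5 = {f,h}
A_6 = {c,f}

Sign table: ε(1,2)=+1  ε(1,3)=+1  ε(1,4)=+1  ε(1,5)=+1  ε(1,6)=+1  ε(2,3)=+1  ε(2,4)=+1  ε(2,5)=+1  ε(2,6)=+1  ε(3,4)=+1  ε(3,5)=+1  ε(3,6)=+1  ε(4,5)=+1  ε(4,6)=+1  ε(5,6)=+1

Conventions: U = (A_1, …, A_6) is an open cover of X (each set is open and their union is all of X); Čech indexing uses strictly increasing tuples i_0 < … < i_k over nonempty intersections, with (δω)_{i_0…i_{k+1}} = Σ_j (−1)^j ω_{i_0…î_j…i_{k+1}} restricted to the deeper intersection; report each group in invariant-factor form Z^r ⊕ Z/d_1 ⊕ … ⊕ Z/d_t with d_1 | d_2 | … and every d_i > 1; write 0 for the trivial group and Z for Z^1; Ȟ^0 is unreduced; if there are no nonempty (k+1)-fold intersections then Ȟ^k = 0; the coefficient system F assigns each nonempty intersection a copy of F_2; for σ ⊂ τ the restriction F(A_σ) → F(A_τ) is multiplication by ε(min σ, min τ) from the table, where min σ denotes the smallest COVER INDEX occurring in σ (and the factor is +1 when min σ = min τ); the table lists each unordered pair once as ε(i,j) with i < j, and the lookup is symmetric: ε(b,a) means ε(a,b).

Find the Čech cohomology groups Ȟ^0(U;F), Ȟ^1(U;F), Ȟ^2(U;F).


Ȟ^0 = Z/2, Ȟ^1 = Z/2 ⊕ Z/2, Ȟ^2 = 0

nerve simplices:
  A12={e} A14={d} A15={h} A16={c} A23={a,g} A34={b} A56={f}
C dims 6,7; δ0: rk_F2 5
degree 0: 6−5−0 = 1 → Ȟ^0 ≅ Z/2
degree 1: 7−0−5 = 2 → Ȟ^1 ≅ Z/2 ⊕ Z/2
degree 2: 0−0−0 = 0 → Ȟ^2 ≅ 0


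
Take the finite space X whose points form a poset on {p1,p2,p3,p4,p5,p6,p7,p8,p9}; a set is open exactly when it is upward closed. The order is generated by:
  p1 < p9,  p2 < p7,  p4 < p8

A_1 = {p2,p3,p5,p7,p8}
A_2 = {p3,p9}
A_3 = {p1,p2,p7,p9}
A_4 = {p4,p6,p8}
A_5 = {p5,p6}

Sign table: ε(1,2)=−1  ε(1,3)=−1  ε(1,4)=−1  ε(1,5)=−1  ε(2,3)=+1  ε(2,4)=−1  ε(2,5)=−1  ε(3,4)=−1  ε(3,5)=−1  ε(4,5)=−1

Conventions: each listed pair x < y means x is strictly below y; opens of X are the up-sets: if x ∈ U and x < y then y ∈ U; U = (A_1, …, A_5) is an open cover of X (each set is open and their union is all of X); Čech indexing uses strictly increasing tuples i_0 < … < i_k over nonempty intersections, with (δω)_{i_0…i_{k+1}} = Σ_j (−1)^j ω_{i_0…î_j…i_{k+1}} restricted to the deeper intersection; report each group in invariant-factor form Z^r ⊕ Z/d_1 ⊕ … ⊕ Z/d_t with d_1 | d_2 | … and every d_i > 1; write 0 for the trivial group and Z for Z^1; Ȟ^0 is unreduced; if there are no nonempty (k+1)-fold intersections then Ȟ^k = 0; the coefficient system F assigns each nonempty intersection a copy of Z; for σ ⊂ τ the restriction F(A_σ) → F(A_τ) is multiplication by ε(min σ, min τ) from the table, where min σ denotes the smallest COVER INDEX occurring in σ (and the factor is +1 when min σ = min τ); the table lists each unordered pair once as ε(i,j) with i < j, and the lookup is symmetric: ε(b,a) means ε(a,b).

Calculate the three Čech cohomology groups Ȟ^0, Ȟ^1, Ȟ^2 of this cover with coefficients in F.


nonempty overlaps:
  A12={p3} A13={p2,p7} A14={p8} A15={p5} A23={p9} A45={p6}
C dims 5,6; δ0: rk 5, SNF 1^4·2
degree 0: 5−5−0 = 0 → Ȟ^0 ≅ 0
degree 1: 6−0−5 = 1 plus torsion [2] → Ȟ^1 ≅ Z ⊕ Z/2
degree 2: 0−0−0 = 0 → Ȟ^2 ≅ 0

Ȟ^0(U;F) ≅ 0,  Ȟ^1(U;F) ≅ Z ⊕ Z/2,  Ȟ^2(U;F) ≅ 0


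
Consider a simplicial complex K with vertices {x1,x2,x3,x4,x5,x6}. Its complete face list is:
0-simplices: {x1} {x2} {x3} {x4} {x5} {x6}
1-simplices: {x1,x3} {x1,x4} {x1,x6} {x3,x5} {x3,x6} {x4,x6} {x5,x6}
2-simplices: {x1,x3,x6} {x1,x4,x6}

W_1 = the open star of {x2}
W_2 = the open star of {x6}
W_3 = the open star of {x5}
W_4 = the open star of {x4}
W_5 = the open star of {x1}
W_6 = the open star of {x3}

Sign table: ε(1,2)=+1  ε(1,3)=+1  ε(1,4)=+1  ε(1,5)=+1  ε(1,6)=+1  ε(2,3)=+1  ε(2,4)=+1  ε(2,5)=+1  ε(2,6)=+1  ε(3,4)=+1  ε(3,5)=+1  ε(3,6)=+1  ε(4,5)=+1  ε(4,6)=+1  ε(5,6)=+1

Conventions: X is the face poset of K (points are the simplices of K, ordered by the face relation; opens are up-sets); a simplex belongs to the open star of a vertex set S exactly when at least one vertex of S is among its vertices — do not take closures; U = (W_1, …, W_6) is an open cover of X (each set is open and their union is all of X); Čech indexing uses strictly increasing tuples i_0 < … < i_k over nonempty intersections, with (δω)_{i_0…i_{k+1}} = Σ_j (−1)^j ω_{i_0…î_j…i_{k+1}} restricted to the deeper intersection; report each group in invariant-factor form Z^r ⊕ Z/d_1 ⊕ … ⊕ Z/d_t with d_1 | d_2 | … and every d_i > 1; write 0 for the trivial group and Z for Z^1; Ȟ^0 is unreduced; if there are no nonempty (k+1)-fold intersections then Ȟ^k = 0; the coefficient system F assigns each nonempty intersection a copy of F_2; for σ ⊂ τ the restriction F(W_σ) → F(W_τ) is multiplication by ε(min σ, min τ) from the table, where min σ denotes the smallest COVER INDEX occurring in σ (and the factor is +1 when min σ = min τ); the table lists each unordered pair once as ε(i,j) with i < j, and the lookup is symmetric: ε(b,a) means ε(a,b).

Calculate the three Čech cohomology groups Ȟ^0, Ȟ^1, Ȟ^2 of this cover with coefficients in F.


nonempty overlaps:
  W1={{x2}} W2={{x6},{x1,x6},{x3,x6},{x4,x6},{x5,x6},{x1,x3,x6},{x1,x4,x6}} W3={{x5},{x3,x5},{x5,x6}} W4={{x4},{x1,x4},{x4,x6},{x1,x4,x6}} W5={{x1},{x1,x3},{x1,x4},{x1,x6},{x1,x3,x6},{x1,x4,x6}} W6={{x3},{x1,x3},{x3,x5},{x3,x6},{x1,x3,x6}}
  W23={{x5,x6}} W24={{x4,x6},{x1,x4,x6}} W25={{x1,x6},{x1,x3,x6},{x1,x4,x6}} W26={{x3,x6},{x1,x3,x6}} W36={{x3,x5}} W45={{x1,x4},{x1,x4,x6}} W56={{x1,x3},{x1,x3,x6}}
  W245={{x1,x4,x6}} W256={{x1,x3,x6}}
C dims 6,7,2; δ0: rk_F2 4; δ1: rk_F2 2
degree 0: 6−4−0 = 2 → Ȟ^0 ≅ Z/2 ⊕ Z/2
degree 1: 7−2−4 = 1 → Ȟ^1 ≅ Z/2
degree 2: 2−0−2 = 0 → Ȟ^2 ≅ 0

Ȟ^0(U;F) ≅ Z/2 ⊕ Z/2, Ȟ^1(U;F) ≅ Z/2, Ȟ^2(U;F) ≅ 0


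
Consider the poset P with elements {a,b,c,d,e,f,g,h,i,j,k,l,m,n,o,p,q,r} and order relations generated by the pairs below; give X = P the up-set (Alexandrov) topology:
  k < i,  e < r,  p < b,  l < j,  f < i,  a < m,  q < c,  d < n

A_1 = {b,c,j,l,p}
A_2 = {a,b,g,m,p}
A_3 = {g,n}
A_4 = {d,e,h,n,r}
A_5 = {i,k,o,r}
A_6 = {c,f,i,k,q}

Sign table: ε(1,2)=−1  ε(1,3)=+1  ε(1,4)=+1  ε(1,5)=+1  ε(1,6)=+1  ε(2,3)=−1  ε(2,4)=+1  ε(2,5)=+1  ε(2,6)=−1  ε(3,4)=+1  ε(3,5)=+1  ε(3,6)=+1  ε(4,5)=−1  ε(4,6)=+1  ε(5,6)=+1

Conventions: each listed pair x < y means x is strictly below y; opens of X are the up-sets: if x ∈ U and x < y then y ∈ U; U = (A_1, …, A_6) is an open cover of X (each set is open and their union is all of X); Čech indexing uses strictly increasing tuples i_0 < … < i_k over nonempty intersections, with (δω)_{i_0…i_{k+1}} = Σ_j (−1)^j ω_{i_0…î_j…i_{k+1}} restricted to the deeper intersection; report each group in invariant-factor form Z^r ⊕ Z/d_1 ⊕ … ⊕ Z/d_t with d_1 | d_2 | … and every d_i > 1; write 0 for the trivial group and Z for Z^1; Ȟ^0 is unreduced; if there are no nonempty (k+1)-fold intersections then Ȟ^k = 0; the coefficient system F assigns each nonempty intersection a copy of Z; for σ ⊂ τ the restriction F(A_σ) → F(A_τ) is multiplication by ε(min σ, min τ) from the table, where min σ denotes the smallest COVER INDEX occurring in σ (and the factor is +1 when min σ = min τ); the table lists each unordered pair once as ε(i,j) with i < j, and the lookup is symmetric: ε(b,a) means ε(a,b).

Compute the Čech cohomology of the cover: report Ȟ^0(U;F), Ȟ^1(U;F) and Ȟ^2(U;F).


nonempty intersections:
  A12={b,p} A16={c} A23={g} A34={n} A45={r} A56={i,k}
C dims 6,6; δ0: rk 6, SNF 1^5·2
Ȟ^0: (6−6)−0=0 ⇒ 0
Ȟ^1: (6−0)−6=0 plus torsion [2] ⇒ Z/2
Ȟ^2: (0−0)−0=0 ⇒ 0

Ȟ^0 = 0; Ȟ^1 = Z/2; Ȟ^2 = 0


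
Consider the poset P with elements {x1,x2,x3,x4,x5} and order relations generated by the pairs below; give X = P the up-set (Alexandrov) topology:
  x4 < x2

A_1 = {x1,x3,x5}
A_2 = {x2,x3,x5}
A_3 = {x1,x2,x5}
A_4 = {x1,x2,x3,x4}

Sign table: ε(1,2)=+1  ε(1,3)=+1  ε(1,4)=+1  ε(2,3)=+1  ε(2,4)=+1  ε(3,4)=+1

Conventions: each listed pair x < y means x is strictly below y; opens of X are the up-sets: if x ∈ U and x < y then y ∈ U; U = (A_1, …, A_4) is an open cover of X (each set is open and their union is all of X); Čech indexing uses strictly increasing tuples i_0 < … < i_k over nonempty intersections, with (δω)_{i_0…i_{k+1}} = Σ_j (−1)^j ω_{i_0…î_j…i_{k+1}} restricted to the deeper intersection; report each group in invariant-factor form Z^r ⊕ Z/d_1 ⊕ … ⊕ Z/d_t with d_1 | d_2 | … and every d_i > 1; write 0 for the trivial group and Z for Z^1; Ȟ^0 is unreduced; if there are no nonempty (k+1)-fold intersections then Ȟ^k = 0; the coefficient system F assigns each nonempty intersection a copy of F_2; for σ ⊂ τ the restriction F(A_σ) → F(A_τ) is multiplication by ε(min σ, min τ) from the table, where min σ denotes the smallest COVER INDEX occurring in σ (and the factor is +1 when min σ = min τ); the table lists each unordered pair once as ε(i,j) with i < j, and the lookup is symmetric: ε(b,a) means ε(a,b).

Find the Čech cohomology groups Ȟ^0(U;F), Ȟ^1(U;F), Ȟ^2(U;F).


nerve simplices:
  A12={x3,x5} A13={x1,x5} A14={x1,x3} A23={x2,x5} A24={x2,x3} A34={x1,x2}
  A123={x5} A124={x3} A134={x1} A234={x2}
C dims 4,6,4; δ0: rk_F2 3; δ1: rk_F2 3
degree 0: 4−3−0 = 1 → Ȟ^0 ≅ Z/2
degree 1: 6−3−3 = 0 → Ȟ^1 ≅ 0
degree 2: 4−0−3 = 1 → Ȟ^2 ≅ Z/2

Ȟ^0 ≅ Z/2, Ȟ^1 ≅ 0, Ȟ^2 ≅ Z/2


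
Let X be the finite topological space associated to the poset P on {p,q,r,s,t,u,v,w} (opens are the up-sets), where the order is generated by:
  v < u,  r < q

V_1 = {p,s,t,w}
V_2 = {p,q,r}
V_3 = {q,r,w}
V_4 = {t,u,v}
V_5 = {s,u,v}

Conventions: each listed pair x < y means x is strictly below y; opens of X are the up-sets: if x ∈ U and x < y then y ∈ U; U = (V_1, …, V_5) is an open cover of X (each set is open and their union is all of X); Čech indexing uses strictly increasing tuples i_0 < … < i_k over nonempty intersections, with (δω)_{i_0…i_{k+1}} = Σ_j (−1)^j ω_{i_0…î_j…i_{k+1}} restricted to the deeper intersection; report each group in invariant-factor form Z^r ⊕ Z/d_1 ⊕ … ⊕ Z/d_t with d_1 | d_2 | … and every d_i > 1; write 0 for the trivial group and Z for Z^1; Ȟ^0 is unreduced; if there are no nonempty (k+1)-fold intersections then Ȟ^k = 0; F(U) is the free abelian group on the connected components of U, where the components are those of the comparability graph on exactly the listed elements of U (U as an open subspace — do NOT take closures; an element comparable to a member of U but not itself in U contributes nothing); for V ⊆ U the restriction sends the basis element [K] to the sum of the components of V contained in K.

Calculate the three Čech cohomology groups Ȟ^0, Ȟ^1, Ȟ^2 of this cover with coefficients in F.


nonempty overlaps:
  V12={p} V13={w} V14={t} V15={s} V23={q,r} V45={u,v}
components per intersection:
  V1: {p} {s} {t} {w}
  V2: {p} {q,r}
  V3: {q,r} {w}
  V4: {t} {u,v}
  V5: {s} {u,v}
  V12: {p}
  V13: {w}
  V14: {t}
  V15: {s}
  V23: {q,r}
  V45: {u,v}
C dims 12,6; δ0: rk 6, SNF 1^6
degree 0: 12−6−0 = 6 → Ȟ^0 ≅ Z^6
degree 1: 6−0−6 = 0 → Ȟ^1 ≅ 0
degree 2: 0−0−0 = 0 → Ȟ^2 ≅ 0

Ȟ^0(U;F) ≅ Z^6; Ȟ^1(U;F) ≅ 0; Ȟ^2(U;F) ≅ 0


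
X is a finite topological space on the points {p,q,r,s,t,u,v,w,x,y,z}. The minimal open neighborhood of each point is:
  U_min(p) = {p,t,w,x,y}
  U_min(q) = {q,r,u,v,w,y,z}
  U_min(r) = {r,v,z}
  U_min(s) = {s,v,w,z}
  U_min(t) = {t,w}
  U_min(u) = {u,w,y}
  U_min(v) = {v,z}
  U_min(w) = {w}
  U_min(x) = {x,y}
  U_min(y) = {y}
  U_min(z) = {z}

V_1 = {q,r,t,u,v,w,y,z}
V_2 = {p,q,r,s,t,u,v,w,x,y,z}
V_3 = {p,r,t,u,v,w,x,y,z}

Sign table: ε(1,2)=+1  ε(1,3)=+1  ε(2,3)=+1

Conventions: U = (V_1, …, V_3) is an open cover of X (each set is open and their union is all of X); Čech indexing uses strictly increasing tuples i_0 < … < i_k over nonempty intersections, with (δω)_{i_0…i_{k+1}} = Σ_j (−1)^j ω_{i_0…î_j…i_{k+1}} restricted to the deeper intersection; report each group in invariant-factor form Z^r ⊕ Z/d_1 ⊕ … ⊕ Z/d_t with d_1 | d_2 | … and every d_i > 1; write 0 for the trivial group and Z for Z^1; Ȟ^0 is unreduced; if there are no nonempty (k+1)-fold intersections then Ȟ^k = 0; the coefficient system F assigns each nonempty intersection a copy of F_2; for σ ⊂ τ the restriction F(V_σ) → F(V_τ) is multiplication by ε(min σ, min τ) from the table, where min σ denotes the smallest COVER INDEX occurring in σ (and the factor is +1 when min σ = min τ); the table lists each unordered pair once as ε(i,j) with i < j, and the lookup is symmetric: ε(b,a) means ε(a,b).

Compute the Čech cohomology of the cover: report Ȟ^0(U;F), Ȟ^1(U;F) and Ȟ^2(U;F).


Ȟ^0 ≅ Z/2, Ȟ^1 ≅ 0, Ȟ^2 ≅ 0

nonempty overlaps:
  V12={q,r,t,u,v,w,y,z} V13={r,t,u,v,w,y,z} V23={p,r,t,u,v,w,x,y,z}
  V123={r,t,u,v,w,y,z}
C dims 3,3,1; δ0: rk_F2 2; δ1: rk_F2 1
degree 0: 3−2−0 = 1 → Ȟ^0 ≅ Z/2
degree 1: 3−1−2 = 0 → Ȟ^1 ≅ 0
degree 2: 1−0−1 = 0 → Ȟ^2 ≅ 0


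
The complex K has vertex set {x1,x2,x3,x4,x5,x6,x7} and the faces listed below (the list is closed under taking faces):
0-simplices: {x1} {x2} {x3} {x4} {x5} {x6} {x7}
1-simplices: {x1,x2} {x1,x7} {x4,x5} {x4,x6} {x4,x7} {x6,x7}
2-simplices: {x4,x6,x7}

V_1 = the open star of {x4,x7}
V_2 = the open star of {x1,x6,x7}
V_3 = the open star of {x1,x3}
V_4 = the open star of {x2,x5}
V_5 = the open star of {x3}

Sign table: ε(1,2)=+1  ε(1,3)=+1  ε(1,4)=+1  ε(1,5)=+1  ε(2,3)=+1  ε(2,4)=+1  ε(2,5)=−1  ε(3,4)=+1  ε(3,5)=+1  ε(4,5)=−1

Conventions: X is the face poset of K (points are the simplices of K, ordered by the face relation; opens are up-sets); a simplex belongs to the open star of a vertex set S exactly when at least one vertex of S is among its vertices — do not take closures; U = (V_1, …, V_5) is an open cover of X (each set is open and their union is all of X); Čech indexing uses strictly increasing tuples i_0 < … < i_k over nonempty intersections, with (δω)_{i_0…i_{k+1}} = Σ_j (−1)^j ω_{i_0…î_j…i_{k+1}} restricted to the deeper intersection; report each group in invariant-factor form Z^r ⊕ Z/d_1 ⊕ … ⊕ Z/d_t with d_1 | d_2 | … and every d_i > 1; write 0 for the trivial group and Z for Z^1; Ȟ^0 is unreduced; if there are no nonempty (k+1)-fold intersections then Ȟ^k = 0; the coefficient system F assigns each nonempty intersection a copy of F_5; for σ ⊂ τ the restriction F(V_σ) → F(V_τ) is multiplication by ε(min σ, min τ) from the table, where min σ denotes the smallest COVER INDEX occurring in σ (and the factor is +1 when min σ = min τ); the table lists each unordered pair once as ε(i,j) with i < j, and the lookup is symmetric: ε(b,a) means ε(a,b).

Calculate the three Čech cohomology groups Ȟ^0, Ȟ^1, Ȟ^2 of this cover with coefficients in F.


Ȟ^0 = Z/5, Ȟ^1 = Z/5 and Ȟ^2 = 0

cover nerve:
  V1={{x4},{x7},{x1,x7},{x4,x5},{x4,x6},{x4,x7},{x6,x7},{x4,x6,x7}} V2={{x1},{x6},{x7},{x1,x2},{x1,x7},{x4,x6},{x4,x7},{x6,x7},{x4,x6,x7}} V3={{x1},{x3},{x1,x2},{x1,x7}} V4={{x2},{x5},{x1,x2},{x4,x5}} V5={{x3}}
  V12={{x7},{x1,x7},{x4,x6},{x4,x7},{x6,x7},{x4,x6,x7}} V13={{x1,x7}} V14={{x4,x5}} V23={{x1},{x1,x2},{x1,x7}} V24={{x1,x2}} V34={{x1,x2}} V35={{x3}}
  V123={{x1,x7}} V234={{x1,x2}}
C dims 5,7,2; δ0: rk_F5 4; δ1: rk_F5 2
Ȟ^0: (5−4)−0=1 ⇒ Z/5
Ȟ^1: (7−2)−4=1 ⇒ Z/5
Ȟ^2: (2−0)−2=0 ⇒ 0


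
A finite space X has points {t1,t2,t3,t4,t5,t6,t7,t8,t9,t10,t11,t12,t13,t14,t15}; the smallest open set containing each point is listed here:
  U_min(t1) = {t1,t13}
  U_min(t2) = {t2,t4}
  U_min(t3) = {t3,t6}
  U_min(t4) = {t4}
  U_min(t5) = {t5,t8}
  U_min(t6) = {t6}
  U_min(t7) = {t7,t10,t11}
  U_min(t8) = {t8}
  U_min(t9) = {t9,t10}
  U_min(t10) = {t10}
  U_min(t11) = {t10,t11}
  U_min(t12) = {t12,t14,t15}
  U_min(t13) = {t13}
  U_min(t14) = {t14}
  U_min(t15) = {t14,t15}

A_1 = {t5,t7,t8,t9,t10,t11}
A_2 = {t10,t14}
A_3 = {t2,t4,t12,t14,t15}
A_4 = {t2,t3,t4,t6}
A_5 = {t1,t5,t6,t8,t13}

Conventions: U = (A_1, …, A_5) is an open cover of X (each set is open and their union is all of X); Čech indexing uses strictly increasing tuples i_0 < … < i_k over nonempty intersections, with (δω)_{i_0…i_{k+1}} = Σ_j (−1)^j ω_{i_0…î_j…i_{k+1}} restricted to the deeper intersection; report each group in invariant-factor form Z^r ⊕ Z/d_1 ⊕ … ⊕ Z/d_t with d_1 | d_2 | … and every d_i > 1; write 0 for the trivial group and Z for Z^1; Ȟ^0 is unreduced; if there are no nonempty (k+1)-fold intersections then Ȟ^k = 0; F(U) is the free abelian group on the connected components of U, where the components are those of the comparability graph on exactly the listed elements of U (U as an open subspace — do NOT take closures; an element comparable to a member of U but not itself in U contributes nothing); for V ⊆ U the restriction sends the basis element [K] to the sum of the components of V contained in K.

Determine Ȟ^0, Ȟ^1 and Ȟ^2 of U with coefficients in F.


Ȟ^0 = Z^6, Ȟ^1 = 0 and Ȟ^2 = 0

nonempty intersections:
  A12={t10} A15={t5,t8} A23={t14} A34={t2,t4} A45={t6}
components per intersection:
  A1: {t5,t8} {t7,t9,t10,t11}
  A2: {t10} {t14}
  A3: {t2,t4} {t12,t14,t15}
  A4: {t2,t4} {t3,t6}
  A5: {t1,t13} {t5,t8} {t6}
  A12: {t10}
  A15: {t5,t8}
  A23: {t14}
  A34: {t2,t4}
  A45: {t6}
C dims 11,5; δ0: rk 5, SNF 1^5
Ȟ^0: (11−5)−0=6 ⇒ Z^6
Ȟ^1: (5−0)−5=0 ⇒ 0
Ȟ^2: (0−0)−0=0 ⇒ 0


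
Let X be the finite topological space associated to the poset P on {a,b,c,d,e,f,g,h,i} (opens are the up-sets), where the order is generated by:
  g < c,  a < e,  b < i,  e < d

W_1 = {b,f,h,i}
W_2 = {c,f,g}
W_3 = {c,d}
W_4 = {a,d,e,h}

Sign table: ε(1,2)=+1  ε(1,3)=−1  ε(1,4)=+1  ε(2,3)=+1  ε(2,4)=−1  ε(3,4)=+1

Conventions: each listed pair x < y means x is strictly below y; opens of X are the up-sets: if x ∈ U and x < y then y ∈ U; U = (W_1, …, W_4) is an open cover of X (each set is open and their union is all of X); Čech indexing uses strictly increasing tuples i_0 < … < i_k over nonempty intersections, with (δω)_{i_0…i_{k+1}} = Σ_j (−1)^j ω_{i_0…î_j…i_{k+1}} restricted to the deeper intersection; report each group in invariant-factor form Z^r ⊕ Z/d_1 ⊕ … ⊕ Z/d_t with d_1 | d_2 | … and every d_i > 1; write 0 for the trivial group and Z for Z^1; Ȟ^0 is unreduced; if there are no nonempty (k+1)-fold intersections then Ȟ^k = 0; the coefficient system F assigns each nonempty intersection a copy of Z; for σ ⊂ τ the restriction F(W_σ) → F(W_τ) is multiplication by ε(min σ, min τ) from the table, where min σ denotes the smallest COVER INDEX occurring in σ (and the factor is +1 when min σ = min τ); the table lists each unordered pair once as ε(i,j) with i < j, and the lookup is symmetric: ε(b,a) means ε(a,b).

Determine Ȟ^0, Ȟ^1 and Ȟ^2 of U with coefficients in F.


Ȟ^0 = Z; Ȟ^1 = Z; Ȟ^2 = 0

cover nerve:
  W12={f} W14={h} W23={c} W34={d}
C dims 4,4; δ0: rk 3, SNF 1^3
Ȟ^0: (4−3)−0=1 ⇒ Z
Ȟ^1: (4−0)−3=1 ⇒ Z
Ȟ^2: (0−0)−0=0 ⇒ 0


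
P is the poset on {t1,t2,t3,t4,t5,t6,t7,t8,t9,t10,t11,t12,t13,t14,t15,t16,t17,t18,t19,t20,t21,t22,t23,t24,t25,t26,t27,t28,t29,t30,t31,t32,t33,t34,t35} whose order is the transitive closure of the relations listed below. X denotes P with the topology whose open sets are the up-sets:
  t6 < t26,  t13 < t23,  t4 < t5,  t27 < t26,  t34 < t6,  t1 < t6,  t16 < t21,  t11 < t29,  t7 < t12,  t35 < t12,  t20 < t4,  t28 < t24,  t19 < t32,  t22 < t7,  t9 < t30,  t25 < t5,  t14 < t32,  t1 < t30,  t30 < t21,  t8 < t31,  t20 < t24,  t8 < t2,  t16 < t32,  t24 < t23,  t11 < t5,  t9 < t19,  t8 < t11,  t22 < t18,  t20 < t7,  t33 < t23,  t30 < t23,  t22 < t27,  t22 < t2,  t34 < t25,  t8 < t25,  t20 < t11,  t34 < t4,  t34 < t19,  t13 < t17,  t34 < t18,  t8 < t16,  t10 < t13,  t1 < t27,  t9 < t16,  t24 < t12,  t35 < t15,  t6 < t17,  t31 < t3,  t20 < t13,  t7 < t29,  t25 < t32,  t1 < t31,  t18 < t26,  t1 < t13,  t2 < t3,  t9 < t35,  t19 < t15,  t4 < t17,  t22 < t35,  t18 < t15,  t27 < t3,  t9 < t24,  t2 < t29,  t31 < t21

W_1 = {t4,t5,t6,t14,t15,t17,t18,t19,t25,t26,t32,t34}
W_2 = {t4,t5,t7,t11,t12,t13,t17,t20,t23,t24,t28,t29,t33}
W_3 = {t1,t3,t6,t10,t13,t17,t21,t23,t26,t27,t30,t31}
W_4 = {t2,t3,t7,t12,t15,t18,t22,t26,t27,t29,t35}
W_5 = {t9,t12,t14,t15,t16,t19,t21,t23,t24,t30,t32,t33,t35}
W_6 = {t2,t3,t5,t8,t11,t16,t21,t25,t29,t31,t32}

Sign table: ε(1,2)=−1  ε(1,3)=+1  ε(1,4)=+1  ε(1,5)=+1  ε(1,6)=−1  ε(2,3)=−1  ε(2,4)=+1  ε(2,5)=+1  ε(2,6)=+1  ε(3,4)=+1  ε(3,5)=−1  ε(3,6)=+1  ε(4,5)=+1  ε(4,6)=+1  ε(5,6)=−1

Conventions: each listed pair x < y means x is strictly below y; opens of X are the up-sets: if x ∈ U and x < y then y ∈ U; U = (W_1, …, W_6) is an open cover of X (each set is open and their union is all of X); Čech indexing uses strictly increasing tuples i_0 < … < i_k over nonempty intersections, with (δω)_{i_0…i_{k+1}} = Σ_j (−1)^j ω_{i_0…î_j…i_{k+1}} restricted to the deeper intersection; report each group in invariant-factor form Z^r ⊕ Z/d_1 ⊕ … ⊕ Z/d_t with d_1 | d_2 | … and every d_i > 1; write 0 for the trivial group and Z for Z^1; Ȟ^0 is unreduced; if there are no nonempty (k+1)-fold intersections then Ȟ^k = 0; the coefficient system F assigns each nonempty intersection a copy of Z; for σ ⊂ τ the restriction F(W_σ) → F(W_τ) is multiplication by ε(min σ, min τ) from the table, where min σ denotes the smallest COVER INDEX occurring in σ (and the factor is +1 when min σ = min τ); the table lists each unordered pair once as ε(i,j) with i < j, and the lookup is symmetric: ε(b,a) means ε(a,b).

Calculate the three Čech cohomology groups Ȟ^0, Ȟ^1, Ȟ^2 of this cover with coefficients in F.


Ȟ^0 = 0,  Ȟ^1 = Z/2,  Ȟ^2 = Z

cover nerve:
  W12={t4,t5,t17} W13={t6,t17,t26} W14={t15,t18,t26} W15={t14,t15,t19,t32} W16={t5,t25,t32} W23={t13,t17,t23} W24={t7,t12,t29} W25={t12,t23,t24,t33} W26={t5,t11,t29} W34={t3,t26,t27} W35={t21,t23,t30} W36={t3,t21,t31} W45={t12,t15,t35} W46={t2,t3,t29} W56={t16,t21,t32}
  W123={t17} W126={t5} W134={t26} W145={t15} W156={t32} W235={t23} W245={t12} W246={t29} W346={t3} W356={t21}
C dims 6,15,10; δ0: rk 6, SNF 1^5·2; δ1: rk 9, SNF 1^9
Ȟ^0: (6−6)−0=0 ⇒ 0
Ȟ^1: (15−9)−6=0 plus torsion [2] ⇒ Z/2
Ȟ^2: (10−0)−9=1 ⇒ Z
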